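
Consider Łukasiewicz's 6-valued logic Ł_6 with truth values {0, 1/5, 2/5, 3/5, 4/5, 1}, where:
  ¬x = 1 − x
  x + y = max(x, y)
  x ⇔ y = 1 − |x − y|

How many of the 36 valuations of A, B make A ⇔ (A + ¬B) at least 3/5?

value 1: 21 assignments (counts)
value 4/5: 5 assignments (counts)
value 3/5: 4 assignments (counts)
value 2/5: 3 assignments
value 1/5: 2 assignments
value 0: 1 assignment
So 30 of the 36 assignments meet the threshold.

30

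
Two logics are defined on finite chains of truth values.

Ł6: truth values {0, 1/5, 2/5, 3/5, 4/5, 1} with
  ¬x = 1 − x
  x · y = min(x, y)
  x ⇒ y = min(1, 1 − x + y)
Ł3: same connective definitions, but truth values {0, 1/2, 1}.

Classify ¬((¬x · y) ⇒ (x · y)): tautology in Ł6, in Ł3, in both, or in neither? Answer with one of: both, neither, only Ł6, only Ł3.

neither

In Ł6: at x = 0, y = 0 the value is 0 — not a tautology.
In Ł3: at x = 0, y = 0 the value is 0 — not a tautology.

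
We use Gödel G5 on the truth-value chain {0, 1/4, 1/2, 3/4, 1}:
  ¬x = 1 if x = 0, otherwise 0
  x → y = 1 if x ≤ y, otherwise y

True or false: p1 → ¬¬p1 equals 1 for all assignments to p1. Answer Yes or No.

p1 = 0 ↦ 1
p1 = 1/4 ↦ 1
p1 = 1/2 ↦ 1
p1 = 3/4 ↦ 1
p1 = 1 ↦ 1
Every assignment gives a value ≥ 1.

Yes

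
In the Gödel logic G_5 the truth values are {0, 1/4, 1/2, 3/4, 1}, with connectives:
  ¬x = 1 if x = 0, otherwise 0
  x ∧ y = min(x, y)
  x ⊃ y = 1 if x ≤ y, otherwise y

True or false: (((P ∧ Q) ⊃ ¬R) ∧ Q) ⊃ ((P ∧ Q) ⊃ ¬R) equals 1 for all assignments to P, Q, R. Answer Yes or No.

Yes

At P = 0, Q = 1/4, R = 3/4, for instance:
P ∧ Q = 0 ∧ 1/4 = 0
¬R = ¬3/4 = 0
(P ∧ Q) ⊃ ¬R = 0 ⊃ 0 = 1
((P ∧ Q) ⊃ ¬R) ∧ Q = 1 ∧ 1/4 = 1/4
(((P ∧ Q) ⊃ ¬R) ∧ Q) ⊃ ((P ∧ Q) ⊃ ¬R) = 1/4 ⊃ 1 = 1
and checking the remaining 124 assignments likewise gives ≥ 1 in every case.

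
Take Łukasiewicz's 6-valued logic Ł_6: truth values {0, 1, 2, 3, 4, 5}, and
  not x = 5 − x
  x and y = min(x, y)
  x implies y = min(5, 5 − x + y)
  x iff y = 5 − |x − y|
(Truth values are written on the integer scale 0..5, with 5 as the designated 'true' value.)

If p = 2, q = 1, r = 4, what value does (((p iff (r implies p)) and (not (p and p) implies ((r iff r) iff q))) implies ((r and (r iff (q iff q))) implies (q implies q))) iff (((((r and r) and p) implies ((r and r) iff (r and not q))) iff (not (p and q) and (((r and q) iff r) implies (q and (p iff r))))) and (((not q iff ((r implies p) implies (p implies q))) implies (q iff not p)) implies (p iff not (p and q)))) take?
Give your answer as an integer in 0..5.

4

r implies p = 4 implies 2 = 3
p iff (r implies p) = 2 iff 3 = 4
p and p = 2 and 2 = 2
not (p and p) = not 2 = 3
r iff r = 4 iff 4 = 5
(r iff r) iff q = 5 iff 1 = 1
not (p and p) implies ((r iff r) iff q) = 3 implies 1 = 3
(p iff (r implies p)) and (not (p and p) implies ((r iff r) iff q)) = 4 and 3 = 3
q iff q = 1 iff 1 = 5
r iff (q iff q) = 4 iff 5 = 4
r and (r iff (q iff q)) = 4 and 4 = 4
q implies q = 1 implies 1 = 5
(r and (r iff (q iff q))) implies (q implies q) = 4 implies 5 = 5
((p iff (r implies p)) and (not (p and p) implies ((r iff r) iff q))) implies ((r and (r iff (q iff q))) implies (q implies q)) = 3 implies 5 = 5
r and r = 4 and 4 = 4
(r and r) and p = 4 and 2 = 2
r and r = 4 and 4 = 4
not q = not 1 = 4
r and not q = 4 and 4 = 4
(r and r) iff (r and not q) = 4 iff 4 = 5
((r and r) and p) implies ((r and r) iff (r and not q)) = 2 implies 5 = 5
p and q = 2 and 1 = 1
not (p and q) = not 1 = 4
r and q = 4 and 1 = 1
(r and q) iff r = 1 iff 4 = 2
p iff r = 2 iff 4 = 3
q and (p iff r) = 1 and 3 = 1
((r and q) iff r) implies (q and (p iff r)) = 2 implies 1 = 4
not (p and q) and (((r and q) iff r) implies (q and (p iff r))) = 4 and 4 = 4
(((r and r) and p) implies ((r and r) iff (r and not q))) iff (not (p and q) and (((r and q) iff r) implies (q and (p iff r)))) = 5 iff 4 = 4
not q = not 1 = 4
r implies p = 4 implies 2 = 3
p implies q = 2 implies 1 = 4
(r implies p) implies (p implies q) = 3 implies 4 = 5
not q iff ((r implies p) implies (p implies q)) = 4 iff 5 = 4
not p = not 2 = 3
q iff not p = 1 iff 3 = 3
(not q iff ((r implies p) implies (p implies q))) implies (q iff not p) = 4 implies 3 = 4
p and q = 2 and 1 = 1
not (p and q) = not 1 = 4
p iff not (p and q) = 2 iff 4 = 3
((not q iff ((r implies p) implies (p implies q))) implies (q iff not p)) implies (p iff not (p and q)) = 4 implies 3 = 4
((((r and r) and p) implies ((r and r) iff (r and not q))) iff (not (p and q) and (((r and q) iff r) implies (q and (p iff r))))) and (((not q iff ((r implies p) implies (p implies q))) implies (q iff not p)) implies (p iff not (p and q))) = 4 and 4 = 4
(((p iff (r implies p)) and (not (p and p) implies ((r iff r) iff q))) implies ((r and (r iff (q iff q))) implies (q implies q))) iff (((((r and r) and p) implies ((r and r) iff (r and not q))) iff (not (p and q) and (((r and q) iff r) implies (q and (p iff r))))) and (((not q iff ((r implies p) implies (p implies q))) implies (q iff not p)) implies (p iff not (p and q)))) = 5 iff 4 = 4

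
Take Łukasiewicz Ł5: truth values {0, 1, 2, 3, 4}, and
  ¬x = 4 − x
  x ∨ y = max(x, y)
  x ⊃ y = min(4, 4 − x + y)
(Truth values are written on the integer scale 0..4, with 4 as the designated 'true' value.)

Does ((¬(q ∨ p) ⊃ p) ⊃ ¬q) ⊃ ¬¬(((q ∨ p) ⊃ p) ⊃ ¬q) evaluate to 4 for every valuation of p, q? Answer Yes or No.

No

Counterexample: take p = 1, q = 1.
q ∨ p = 1 ∨ 1 = 1
¬(q ∨ p) = ¬1 = 3
¬(q ∨ p) ⊃ p = 3 ⊃ 1 = 2
¬q = ¬1 = 3
(¬(q ∨ p) ⊃ p) ⊃ ¬q = 2 ⊃ 3 = 4
q ∨ p = 1 ∨ 1 = 1
(q ∨ p) ⊃ p = 1 ⊃ 1 = 4
¬q = ¬1 = 3
((q ∨ p) ⊃ p) ⊃ ¬q = 4 ⊃ 3 = 3
¬(((q ∨ p) ⊃ p) ⊃ ¬q) = ¬3 = 1
¬¬(((q ∨ p) ⊃ p) ⊃ ¬q) = ¬1 = 3
((¬(q ∨ p) ⊃ p) ⊃ ¬q) ⊃ ¬¬(((q ∨ p) ⊃ p) ⊃ ¬q) = 4 ⊃ 3 = 3
This gives 3 ≠ 4.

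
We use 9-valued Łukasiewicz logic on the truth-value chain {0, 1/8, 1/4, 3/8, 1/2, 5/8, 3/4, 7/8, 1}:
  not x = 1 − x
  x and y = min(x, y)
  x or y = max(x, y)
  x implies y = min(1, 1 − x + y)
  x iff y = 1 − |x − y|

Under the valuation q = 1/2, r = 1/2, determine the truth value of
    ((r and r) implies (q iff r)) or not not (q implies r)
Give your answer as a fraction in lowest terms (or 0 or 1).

1

r and r = 1/2 and 1/2 = 1/2
q iff r = 1/2 iff 1/2 = 1
(r and r) implies (q iff r) = 1/2 implies 1 = 1
q implies r = 1/2 implies 1/2 = 1
not (q implies r) = not 1 = 0
not not (q implies r) = not 0 = 1
((r and r) implies (q iff r)) or not not (q implies r) = 1 or 1 = 1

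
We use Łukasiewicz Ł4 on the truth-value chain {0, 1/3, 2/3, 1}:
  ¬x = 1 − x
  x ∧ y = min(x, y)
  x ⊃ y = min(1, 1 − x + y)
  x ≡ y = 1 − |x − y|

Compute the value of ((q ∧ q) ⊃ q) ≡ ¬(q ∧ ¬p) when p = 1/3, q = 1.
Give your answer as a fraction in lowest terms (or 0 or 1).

1/3

q ∧ q = 1 ∧ 1 = 1
(q ∧ q) ⊃ q = 1 ⊃ 1 = 1
¬p = ¬1/3 = 2/3
q ∧ ¬p = 1 ∧ 2/3 = 2/3
¬(q ∧ ¬p) = ¬2/3 = 1/3
((q ∧ q) ⊃ q) ≡ ¬(q ∧ ¬p) = 1 ≡ 1/3 = 1/3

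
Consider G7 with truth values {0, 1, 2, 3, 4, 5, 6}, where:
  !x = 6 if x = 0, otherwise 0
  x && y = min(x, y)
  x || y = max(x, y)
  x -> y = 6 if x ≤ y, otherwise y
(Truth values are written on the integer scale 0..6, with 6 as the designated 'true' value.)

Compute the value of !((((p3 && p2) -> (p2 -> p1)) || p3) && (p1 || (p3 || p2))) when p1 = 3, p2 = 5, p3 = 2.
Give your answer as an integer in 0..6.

0

p3 && p2 = 2 && 5 = 2
p2 -> p1 = 5 -> 3 = 3
(p3 && p2) -> (p2 -> p1) = 2 -> 3 = 6
((p3 && p2) -> (p2 -> p1)) || p3 = 6 || 2 = 6
p3 || p2 = 2 || 5 = 5
p1 || (p3 || p2) = 3 || 5 = 5
(((p3 && p2) -> (p2 -> p1)) || p3) && (p1 || (p3 || p2)) = 6 && 5 = 5
!((((p3 && p2) -> (p2 -> p1)) || p3) && (p1 || (p3 || p2))) = !5 = 0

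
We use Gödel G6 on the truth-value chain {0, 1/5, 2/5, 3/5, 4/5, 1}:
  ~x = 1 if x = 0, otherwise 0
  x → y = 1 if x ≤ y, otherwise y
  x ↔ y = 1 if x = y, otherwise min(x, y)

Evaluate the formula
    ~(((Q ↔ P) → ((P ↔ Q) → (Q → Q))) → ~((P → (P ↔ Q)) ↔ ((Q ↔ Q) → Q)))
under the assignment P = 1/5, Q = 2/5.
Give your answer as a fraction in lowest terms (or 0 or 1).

1

Q ↔ P = 2/5 ↔ 1/5 = 1/5
P ↔ Q = 1/5 ↔ 2/5 = 1/5
Q → Q = 2/5 → 2/5 = 1
(P ↔ Q) → (Q → Q) = 1/5 → 1 = 1
(Q ↔ P) → ((P ↔ Q) → (Q → Q)) = 1/5 → 1 = 1
P ↔ Q = 1/5 ↔ 2/5 = 1/5
P → (P ↔ Q) = 1/5 → 1/5 = 1
Q ↔ Q = 2/5 ↔ 2/5 = 1
(Q ↔ Q) → Q = 1 → 2/5 = 2/5
(P → (P ↔ Q)) ↔ ((Q ↔ Q) → Q) = 1 ↔ 2/5 = 2/5
~((P → (P ↔ Q)) ↔ ((Q ↔ Q) → Q)) = ~2/5 = 0
((Q ↔ P) → ((P ↔ Q) → (Q → Q))) → ~((P → (P ↔ Q)) ↔ ((Q ↔ Q) → Q)) = 1 → 0 = 0
~(((Q ↔ P) → ((P ↔ Q) → (Q → Q))) → ~((P → (P ↔ Q)) ↔ ((Q ↔ Q) → Q))) = ~0 = 1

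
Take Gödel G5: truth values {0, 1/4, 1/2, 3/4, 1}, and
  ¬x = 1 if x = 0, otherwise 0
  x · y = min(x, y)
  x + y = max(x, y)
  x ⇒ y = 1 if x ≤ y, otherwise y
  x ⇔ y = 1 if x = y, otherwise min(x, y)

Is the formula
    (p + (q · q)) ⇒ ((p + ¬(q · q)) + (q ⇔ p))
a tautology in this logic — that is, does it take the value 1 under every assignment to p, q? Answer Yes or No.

Counterexample: take p = 0, q = 1/4.
q · q = 1/4 · 1/4 = 1/4
p + (q · q) = 0 + 1/4 = 1/4
q · q = 1/4 · 1/4 = 1/4
¬(q · q) = ¬1/4 = 0
p + ¬(q · q) = 0 + 0 = 0
q ⇔ p = 1/4 ⇔ 0 = 0
(p + ¬(q · q)) + (q ⇔ p) = 0 + 0 = 0
(p + (q · q)) ⇒ ((p + ¬(q · q)) + (q ⇔ p)) = 1/4 ⇒ 0 = 0
This gives 0 ≠ 1.

No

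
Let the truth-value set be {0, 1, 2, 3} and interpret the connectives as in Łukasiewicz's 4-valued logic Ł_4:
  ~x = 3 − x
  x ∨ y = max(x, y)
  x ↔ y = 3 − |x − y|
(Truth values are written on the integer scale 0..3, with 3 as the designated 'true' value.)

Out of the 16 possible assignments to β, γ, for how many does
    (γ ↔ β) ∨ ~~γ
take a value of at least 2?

13

β = 0, γ = 0 ↦ 3  ≥
β = 0, γ = 1 ↦ 2  ≥
β = 0, γ = 2 ↦ 2  ≥
β = 0, γ = 3 ↦ 3  ≥
β = 1, γ = 0 ↦ 2  ≥
β = 1, γ = 1 ↦ 3  ≥
β = 1, γ = 2 ↦ 2  ≥
β = 1, γ = 3 ↦ 3  ≥
β = 2, γ = 0 ↦ 1  <
β = 2, γ = 1 ↦ 2  ≥
β = 2, γ = 2 ↦ 3  ≥
β = 2, γ = 3 ↦ 3  ≥
β = 3, γ = 0 ↦ 0  <
β = 3, γ = 1 ↦ 1  <
β = 3, γ = 2 ↦ 2  ≥
β = 3, γ = 3 ↦ 3  ≥
So 13 of the 16 assignments meet the threshold.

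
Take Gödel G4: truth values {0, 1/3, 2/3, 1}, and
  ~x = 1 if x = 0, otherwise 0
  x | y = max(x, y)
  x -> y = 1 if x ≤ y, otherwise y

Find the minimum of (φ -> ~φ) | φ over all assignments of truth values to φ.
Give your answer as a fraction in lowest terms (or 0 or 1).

Take φ = 1/3:
~φ = ~1/3 = 0
φ -> ~φ = 1/3 -> 0 = 0
(φ -> ~φ) | φ = 0 | 1/3 = 1/3
No assignment yields a value below 1/3, so this is the minimum.

1/3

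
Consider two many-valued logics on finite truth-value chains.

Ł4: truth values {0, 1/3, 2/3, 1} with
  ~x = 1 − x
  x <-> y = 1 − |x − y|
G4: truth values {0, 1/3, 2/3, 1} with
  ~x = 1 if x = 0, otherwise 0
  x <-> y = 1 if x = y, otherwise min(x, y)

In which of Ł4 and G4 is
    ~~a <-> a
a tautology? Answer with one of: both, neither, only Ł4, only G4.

only Ł4

In Ł4: every assignment gives 1 — tautology.
In G4: at a = 1/3 the value is 1/3 — not a tautology.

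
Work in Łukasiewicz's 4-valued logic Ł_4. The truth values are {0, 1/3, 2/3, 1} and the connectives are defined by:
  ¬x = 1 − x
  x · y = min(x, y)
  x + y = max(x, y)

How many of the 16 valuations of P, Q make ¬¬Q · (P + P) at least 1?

P = 0, Q = 0 ↦ 0  <
P = 0, Q = 1/3 ↦ 0  <
P = 0, Q = 2/3 ↦ 0  <
P = 0, Q = 1 ↦ 0  <
P = 1/3, Q = 0 ↦ 0  <
P = 1/3, Q = 1/3 ↦ 1/3  <
P = 1/3, Q = 2/3 ↦ 1/3  <
P = 1/3, Q = 1 ↦ 1/3  <
P = 2/3, Q = 0 ↦ 0  <
P = 2/3, Q = 1/3 ↦ 1/3  <
P = 2/3, Q = 2/3 ↦ 2/3  <
P = 2/3, Q = 1 ↦ 2/3  <
P = 1, Q = 0 ↦ 0  <
P = 1, Q = 1/3 ↦ 1/3  <
P = 1, Q = 2/3 ↦ 2/3  <
P = 1, Q = 1 ↦ 1  ≥
So 1 of the 16 assignments meets the threshold.

1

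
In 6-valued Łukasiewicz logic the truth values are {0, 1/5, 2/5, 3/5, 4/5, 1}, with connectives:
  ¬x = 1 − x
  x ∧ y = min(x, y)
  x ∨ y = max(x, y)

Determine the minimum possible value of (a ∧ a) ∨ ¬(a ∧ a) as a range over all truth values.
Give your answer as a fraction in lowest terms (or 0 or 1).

3/5

Take a = 2/5:
a ∧ a = 2/5 ∧ 2/5 = 2/5
a ∧ a = 2/5 ∧ 2/5 = 2/5
¬(a ∧ a) = ¬2/5 = 3/5
(a ∧ a) ∨ ¬(a ∧ a) = 2/5 ∨ 3/5 = 3/5
No assignment yields a value below 3/5, so this is the minimum.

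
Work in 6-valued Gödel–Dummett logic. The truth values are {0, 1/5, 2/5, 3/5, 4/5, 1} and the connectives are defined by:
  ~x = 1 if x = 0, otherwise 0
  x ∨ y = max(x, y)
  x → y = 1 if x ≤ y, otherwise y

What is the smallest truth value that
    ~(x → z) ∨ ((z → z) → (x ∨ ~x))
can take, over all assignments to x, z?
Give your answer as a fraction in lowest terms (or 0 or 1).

1/5

Take x = 1/5, z = 1/5:
x → z = 1/5 → 1/5 = 1
~(x → z) = ~1 = 0
z → z = 1/5 → 1/5 = 1
~x = ~1/5 = 0
x ∨ ~x = 1/5 ∨ 0 = 1/5
(z → z) → (x ∨ ~x) = 1 → 1/5 = 1/5
~(x → z) ∨ ((z → z) → (x ∨ ~x)) = 0 ∨ 1/5 = 1/5
No assignment yields a value below 1/5, so this is the minimum.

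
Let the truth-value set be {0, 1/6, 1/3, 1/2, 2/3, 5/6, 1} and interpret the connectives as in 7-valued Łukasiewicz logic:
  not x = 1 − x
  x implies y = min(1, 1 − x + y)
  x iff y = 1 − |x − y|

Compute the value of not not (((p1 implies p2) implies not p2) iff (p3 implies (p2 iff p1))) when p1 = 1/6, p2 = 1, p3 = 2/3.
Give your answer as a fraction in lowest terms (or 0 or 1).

1/2

p1 implies p2 = 1/6 implies 1 = 1
not p2 = not 1 = 0
(p1 implies p2) implies not p2 = 1 implies 0 = 0
p2 iff p1 = 1 iff 1/6 = 1/6
p3 implies (p2 iff p1) = 2/3 implies 1/6 = 1/2
((p1 implies p2) implies not p2) iff (p3 implies (p2 iff p1)) = 0 iff 1/2 = 1/2
not (((p1 implies p2) implies not p2) iff (p3 implies (p2 iff p1))) = not 1/2 = 1/2
not not (((p1 implies p2) implies not p2) iff (p3 implies (p2 iff p1))) = not 1/2 = 1/2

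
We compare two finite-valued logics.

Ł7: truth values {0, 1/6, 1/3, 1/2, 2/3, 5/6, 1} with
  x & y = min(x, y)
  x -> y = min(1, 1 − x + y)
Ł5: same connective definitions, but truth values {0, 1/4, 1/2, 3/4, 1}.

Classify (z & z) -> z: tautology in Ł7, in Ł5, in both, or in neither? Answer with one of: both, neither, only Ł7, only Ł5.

both

In Ł7: every assignment gives 1 — tautology.
In Ł5: every assignment gives 1 — tautology.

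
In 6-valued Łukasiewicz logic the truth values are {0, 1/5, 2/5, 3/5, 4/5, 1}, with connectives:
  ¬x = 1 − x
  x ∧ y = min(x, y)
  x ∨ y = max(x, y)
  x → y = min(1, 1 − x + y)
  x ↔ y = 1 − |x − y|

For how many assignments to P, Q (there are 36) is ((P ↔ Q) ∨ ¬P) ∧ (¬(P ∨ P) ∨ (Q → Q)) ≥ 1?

value 1: 11 assignments (counts)
value 4/5: 12 assignments
value 3/5: 7 assignments
value 2/5: 3 assignments
value 1/5: 2 assignments
value 0: 1 assignment
So 11 of the 36 assignments meet the threshold.

11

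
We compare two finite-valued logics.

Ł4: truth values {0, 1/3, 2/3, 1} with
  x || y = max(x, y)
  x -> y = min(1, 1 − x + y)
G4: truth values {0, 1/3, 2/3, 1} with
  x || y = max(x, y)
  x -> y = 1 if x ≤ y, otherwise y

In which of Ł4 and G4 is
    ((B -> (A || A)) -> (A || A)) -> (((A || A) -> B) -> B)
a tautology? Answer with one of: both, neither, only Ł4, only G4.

In Ł4: every assignment gives 1 — tautology.
In G4: at A = 0, B = 1/3 the value is 1/3 — not a tautology.

only Ł4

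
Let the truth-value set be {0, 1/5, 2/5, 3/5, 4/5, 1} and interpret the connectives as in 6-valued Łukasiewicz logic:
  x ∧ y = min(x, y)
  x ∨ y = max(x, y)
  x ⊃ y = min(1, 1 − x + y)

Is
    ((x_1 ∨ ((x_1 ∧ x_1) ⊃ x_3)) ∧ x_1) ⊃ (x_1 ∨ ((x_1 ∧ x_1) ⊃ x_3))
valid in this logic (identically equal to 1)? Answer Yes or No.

Yes

At x_1 = 2/5, x_3 = 1, for instance:
x_1 ∧ x_1 = 2/5 ∧ 2/5 = 2/5
(x_1 ∧ x_1) ⊃ x_3 = 2/5 ⊃ 1 = 1
x_1 ∨ ((x_1 ∧ x_1) ⊃ x_3) = 2/5 ∨ 1 = 1
(x_1 ∨ ((x_1 ∧ x_1) ⊃ x_3)) ∧ x_1 = 1 ∧ 2/5 = 2/5
((x_1 ∨ ((x_1 ∧ x_1) ⊃ x_3)) ∧ x_1) ⊃ (x_1 ∨ ((x_1 ∧ x_1) ⊃ x_3)) = 2/5 ⊃ 1 = 1
and checking the remaining 35 assignments likewise gives ≥ 1 in every case.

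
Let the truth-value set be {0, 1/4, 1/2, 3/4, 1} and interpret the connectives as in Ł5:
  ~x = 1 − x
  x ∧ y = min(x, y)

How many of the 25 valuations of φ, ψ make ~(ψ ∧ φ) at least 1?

value 1: 9 assignments (counts)
value 3/4: 7 assignments
value 1/2: 5 assignments
value 1/4: 3 assignments
value 0: 1 assignment
So 9 of the 25 assignments meet the threshold.

9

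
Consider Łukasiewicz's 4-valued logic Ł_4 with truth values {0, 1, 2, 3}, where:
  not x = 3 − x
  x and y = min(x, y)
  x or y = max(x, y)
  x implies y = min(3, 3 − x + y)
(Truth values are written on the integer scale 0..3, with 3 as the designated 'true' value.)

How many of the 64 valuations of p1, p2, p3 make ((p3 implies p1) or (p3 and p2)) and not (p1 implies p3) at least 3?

value 3: 4 assignments (counts)
value 2: 8 assignments
value 1: 12 assignments
value 0: 40 assignments
So 4 of the 64 assignments meet the threshold.

4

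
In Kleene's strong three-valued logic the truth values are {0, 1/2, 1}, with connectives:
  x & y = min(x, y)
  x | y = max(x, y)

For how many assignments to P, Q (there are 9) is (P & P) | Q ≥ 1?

P = 0, Q = 0 ↦ 0  <
P = 0, Q = 1/2 ↦ 1/2  <
P = 0, Q = 1 ↦ 1  ≥
P = 1/2, Q = 0 ↦ 1/2  <
P = 1/2, Q = 1/2 ↦ 1/2  <
P = 1/2, Q = 1 ↦ 1  ≥
P = 1, Q = 0 ↦ 1  ≥
P = 1, Q = 1/2 ↦ 1  ≥
P = 1, Q = 1 ↦ 1  ≥
So 5 of the 9 assignments meet the threshold.

5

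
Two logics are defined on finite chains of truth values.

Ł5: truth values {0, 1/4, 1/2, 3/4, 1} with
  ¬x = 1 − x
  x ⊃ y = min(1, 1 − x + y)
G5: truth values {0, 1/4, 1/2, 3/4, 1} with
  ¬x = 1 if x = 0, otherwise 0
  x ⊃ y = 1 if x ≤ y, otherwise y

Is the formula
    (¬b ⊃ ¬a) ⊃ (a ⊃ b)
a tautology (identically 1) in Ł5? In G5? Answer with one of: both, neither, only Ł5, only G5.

In Ł5: every assignment gives 1 — tautology.
In G5: at a = 1/2, b = 1/4 the value is 1/4 — not a tautology.

only Ł5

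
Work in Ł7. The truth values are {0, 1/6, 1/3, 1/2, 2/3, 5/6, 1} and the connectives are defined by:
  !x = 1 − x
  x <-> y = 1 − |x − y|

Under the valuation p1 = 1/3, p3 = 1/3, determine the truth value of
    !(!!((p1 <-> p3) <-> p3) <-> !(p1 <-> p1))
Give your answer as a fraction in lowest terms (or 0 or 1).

1/3

p1 <-> p3 = 1/3 <-> 1/3 = 1
(p1 <-> p3) <-> p3 = 1 <-> 1/3 = 1/3
!((p1 <-> p3) <-> p3) = !1/3 = 2/3
!!((p1 <-> p3) <-> p3) = !2/3 = 1/3
p1 <-> p1 = 1/3 <-> 1/3 = 1
!(p1 <-> p1) = !1 = 0
!!((p1 <-> p3) <-> p3) <-> !(p1 <-> p1) = 1/3 <-> 0 = 2/3
!(!!((p1 <-> p3) <-> p3) <-> !(p1 <-> p1)) = !2/3 = 1/3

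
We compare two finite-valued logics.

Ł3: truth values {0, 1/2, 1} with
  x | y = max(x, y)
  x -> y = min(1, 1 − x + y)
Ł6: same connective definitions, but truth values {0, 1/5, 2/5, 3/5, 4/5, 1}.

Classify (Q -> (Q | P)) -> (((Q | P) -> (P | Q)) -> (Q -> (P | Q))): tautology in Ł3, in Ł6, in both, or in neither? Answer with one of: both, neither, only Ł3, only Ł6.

both

In Ł3: every assignment gives 1 — tautology.
In Ł6: every assignment gives 1 — tautology.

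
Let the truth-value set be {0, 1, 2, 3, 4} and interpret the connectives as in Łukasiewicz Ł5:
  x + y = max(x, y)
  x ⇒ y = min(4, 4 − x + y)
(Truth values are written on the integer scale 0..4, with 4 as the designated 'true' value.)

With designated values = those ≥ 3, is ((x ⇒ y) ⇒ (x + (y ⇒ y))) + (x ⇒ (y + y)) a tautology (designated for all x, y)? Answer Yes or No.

Yes

At x = 3, y = 1, for instance:
x ⇒ y = 3 ⇒ 1 = 2
y ⇒ y = 1 ⇒ 1 = 4
x + (y ⇒ y) = 3 + 4 = 4
(x ⇒ y) ⇒ (x + (y ⇒ y)) = 2 ⇒ 4 = 4
y + y = 1 + 1 = 1
x ⇒ (y + y) = 3 ⇒ 1 = 2
((x ⇒ y) ⇒ (x + (y ⇒ y))) + (x ⇒ (y + y)) = 4 + 2 = 4
and checking the remaining 24 assignments likewise gives ≥ 3 in every case.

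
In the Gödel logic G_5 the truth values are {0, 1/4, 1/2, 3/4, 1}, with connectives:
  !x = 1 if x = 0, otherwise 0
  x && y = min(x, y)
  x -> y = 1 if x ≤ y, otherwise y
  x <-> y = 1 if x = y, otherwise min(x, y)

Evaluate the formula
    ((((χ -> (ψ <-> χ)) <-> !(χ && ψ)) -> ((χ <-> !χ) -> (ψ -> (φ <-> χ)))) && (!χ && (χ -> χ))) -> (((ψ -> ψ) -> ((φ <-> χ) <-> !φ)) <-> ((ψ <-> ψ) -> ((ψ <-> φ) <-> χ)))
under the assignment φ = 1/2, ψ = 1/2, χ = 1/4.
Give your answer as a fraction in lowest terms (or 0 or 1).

1

ψ <-> χ = 1/2 <-> 1/4 = 1/4
χ -> (ψ <-> χ) = 1/4 -> 1/4 = 1
χ && ψ = 1/4 && 1/2 = 1/4
!(χ && ψ) = !1/4 = 0
(χ -> (ψ <-> χ)) <-> !(χ && ψ) = 1 <-> 0 = 0
!χ = !1/4 = 0
χ <-> !χ = 1/4 <-> 0 = 0
φ <-> χ = 1/2 <-> 1/4 = 1/4
ψ -> (φ <-> χ) = 1/2 -> 1/4 = 1/4
(χ <-> !χ) -> (ψ -> (φ <-> χ)) = 0 -> 1/4 = 1
((χ -> (ψ <-> χ)) <-> !(χ && ψ)) -> ((χ <-> !χ) -> (ψ -> (φ <-> χ))) = 0 -> 1 = 1
!χ = !1/4 = 0
χ -> χ = 1/4 -> 1/4 = 1
!χ && (χ -> χ) = 0 && 1 = 0
(((χ -> (ψ <-> χ)) <-> !(χ && ψ)) -> ((χ <-> !χ) -> (ψ -> (φ <-> χ)))) && (!χ && (χ -> χ)) = 1 && 0 = 0
ψ -> ψ = 1/2 -> 1/2 = 1
φ <-> χ = 1/2 <-> 1/4 = 1/4
!φ = !1/2 = 0
(φ <-> χ) <-> !φ = 1/4 <-> 0 = 0
(ψ -> ψ) -> ((φ <-> χ) <-> !φ) = 1 -> 0 = 0
ψ <-> ψ = 1/2 <-> 1/2 = 1
ψ <-> φ = 1/2 <-> 1/2 = 1
(ψ <-> φ) <-> χ = 1 <-> 1/4 = 1/4
(ψ <-> ψ) -> ((ψ <-> φ) <-> χ) = 1 -> 1/4 = 1/4
((ψ -> ψ) -> ((φ <-> χ) <-> !φ)) <-> ((ψ <-> ψ) -> ((ψ <-> φ) <-> χ)) = 0 <-> 1/4 = 0
((((χ -> (ψ <-> χ)) <-> !(χ && ψ)) -> ((χ <-> !χ) -> (ψ -> (φ <-> χ)))) && (!χ && (χ -> χ))) -> (((ψ -> ψ) -> ((φ <-> χ) <-> !φ)) <-> ((ψ <-> ψ) -> ((ψ <-> φ) <-> χ))) = 0 -> 0 = 1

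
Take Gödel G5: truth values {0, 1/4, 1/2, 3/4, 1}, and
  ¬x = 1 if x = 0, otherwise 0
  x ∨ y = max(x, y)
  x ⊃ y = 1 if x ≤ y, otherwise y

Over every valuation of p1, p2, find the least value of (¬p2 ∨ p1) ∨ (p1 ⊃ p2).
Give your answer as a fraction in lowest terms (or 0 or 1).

Take p1 = 1/2, p2 = 1/4:
¬p2 = ¬1/4 = 0
¬p2 ∨ p1 = 0 ∨ 1/2 = 1/2
p1 ⊃ p2 = 1/2 ⊃ 1/4 = 1/4
(¬p2 ∨ p1) ∨ (p1 ⊃ p2) = 1/2 ∨ 1/4 = 1/2
No assignment yields a value below 1/2, so this is the minimum.

1/2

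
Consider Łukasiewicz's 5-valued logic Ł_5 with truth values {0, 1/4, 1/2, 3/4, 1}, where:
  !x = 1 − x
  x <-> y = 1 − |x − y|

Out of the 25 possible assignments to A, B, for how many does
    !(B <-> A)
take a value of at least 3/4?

value 1: 2 assignments (counts)
value 3/4: 4 assignments (counts)
value 1/2: 6 assignments
value 1/4: 8 assignments
value 0: 5 assignments
So 6 of the 25 assignments meet the threshold.

6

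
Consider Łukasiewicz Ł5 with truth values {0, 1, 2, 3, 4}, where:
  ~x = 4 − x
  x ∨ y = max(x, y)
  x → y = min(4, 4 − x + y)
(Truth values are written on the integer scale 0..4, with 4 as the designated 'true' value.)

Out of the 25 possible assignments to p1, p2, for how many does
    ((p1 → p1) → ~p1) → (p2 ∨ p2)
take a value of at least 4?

value 4: 15 assignments (counts)
value 3: 4 assignments
value 2: 3 assignments
value 1: 2 assignments
value 0: 1 assignment
So 15 of the 25 assignments meet the threshold.

15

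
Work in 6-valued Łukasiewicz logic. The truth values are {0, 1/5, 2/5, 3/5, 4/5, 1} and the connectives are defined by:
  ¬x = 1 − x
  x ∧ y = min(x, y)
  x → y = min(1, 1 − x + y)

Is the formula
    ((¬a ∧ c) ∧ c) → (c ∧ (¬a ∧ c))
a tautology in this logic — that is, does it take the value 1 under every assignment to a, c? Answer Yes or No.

Yes

At a = 1/5, c = 0, for instance:
¬a = ¬1/5 = 4/5
¬a ∧ c = 4/5 ∧ 0 = 0
(¬a ∧ c) ∧ c = 0 ∧ 0 = 0
c ∧ (¬a ∧ c) = 0 ∧ 0 = 0
((¬a ∧ c) ∧ c) → (c ∧ (¬a ∧ c)) = 0 → 0 = 1
and checking the remaining 35 assignments likewise gives ≥ 1 in every case.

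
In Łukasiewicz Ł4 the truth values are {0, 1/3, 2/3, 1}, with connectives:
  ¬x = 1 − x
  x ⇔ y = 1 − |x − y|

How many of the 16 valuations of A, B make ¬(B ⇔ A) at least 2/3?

A = 0, B = 0 ↦ 0  <
A = 0, B = 1/3 ↦ 1/3  <
A = 0, B = 2/3 ↦ 2/3  ≥
A = 0, B = 1 ↦ 1  ≥
A = 1/3, B = 0 ↦ 1/3  <
A = 1/3, B = 1/3 ↦ 0  <
A = 1/3, B = 2/3 ↦ 1/3  <
A = 1/3, B = 1 ↦ 2/3  ≥
A = 2/3, B = 0 ↦ 2/3  ≥
A = 2/3, B = 1/3 ↦ 1/3  <
A = 2/3, B = 2/3 ↦ 0  <
A = 2/3, B = 1 ↦ 1/3  <
A = 1, B = 0 ↦ 1  ≥
A = 1, B = 1/3 ↦ 2/3  ≥
A = 1, B = 2/3 ↦ 1/3  <
A = 1, B = 1 ↦ 0  <
So 6 of the 16 assignments meet the threshold.

6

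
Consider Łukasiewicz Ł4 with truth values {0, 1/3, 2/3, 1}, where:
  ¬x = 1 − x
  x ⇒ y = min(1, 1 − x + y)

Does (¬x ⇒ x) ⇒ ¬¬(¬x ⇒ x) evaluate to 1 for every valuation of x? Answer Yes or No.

Yes

x = 0 ↦ 1
x = 1/3 ↦ 1
x = 2/3 ↦ 1
x = 1 ↦ 1
Every assignment gives a value ≥ 1.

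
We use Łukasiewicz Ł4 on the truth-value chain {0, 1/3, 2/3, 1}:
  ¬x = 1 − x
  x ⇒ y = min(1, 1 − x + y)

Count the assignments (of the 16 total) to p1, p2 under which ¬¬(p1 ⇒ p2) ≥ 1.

p1 = 0, p2 = 0 ↦ 1  ≥
p1 = 0, p2 = 1/3 ↦ 1  ≥
p1 = 0, p2 = 2/3 ↦ 1  ≥
p1 = 0, p2 = 1 ↦ 1  ≥
p1 = 1/3, p2 = 0 ↦ 2/3  <
p1 = 1/3, p2 = 1/3 ↦ 1  ≥
p1 = 1/3, p2 = 2/3 ↦ 1  ≥
p1 = 1/3, p2 = 1 ↦ 1  ≥
p1 = 2/3, p2 = 0 ↦ 1/3  <
p1 = 2/3, p2 = 1/3 ↦ 2/3  <
p1 = 2/3, p2 = 2/3 ↦ 1  ≥
p1 = 2/3, p2 = 1 ↦ 1  ≥
p1 = 1, p2 = 0 ↦ 0  <
p1 = 1, p2 = 1/3 ↦ 1/3  <
p1 = 1, p2 = 2/3 ↦ 2/3  <
p1 = 1, p2 = 1 ↦ 1  ≥
So 10 of the 16 assignments meet the threshold.

10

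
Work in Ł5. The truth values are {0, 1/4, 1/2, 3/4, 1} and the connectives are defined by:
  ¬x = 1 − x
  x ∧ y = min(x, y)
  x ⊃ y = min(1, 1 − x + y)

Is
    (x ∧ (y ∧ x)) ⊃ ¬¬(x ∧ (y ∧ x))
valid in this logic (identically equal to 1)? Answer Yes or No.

Yes

At x = 1, y = 3/4, for instance:
y ∧ x = 3/4 ∧ 1 = 3/4
x ∧ (y ∧ x) = 1 ∧ 3/4 = 3/4
¬(x ∧ (y ∧ x)) = ¬3/4 = 1/4
¬¬(x ∧ (y ∧ x)) = ¬1/4 = 3/4
(x ∧ (y ∧ x)) ⊃ ¬¬(x ∧ (y ∧ x)) = 3/4 ⊃ 3/4 = 1
and checking the remaining 24 assignments likewise gives ≥ 1 in every case.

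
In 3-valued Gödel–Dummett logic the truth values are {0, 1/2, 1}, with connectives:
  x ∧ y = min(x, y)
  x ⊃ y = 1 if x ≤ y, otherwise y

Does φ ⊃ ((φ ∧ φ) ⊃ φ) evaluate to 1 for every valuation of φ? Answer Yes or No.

Yes

φ = 0 ↦ 1
φ = 1/2 ↦ 1
φ = 1 ↦ 1
Every assignment gives a value ≥ 1.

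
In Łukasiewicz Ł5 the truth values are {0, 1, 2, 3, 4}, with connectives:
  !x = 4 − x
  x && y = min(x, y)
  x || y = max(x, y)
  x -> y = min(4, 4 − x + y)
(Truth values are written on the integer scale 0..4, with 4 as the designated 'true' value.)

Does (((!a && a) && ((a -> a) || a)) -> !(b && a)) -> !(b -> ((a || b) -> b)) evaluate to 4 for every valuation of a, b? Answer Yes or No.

No

Counterexample: take a = 0, b = 0.
!a = !0 = 4
!a && a = 4 && 0 = 0
a -> a = 0 -> 0 = 4
(a -> a) || a = 4 || 0 = 4
(!a && a) && ((a -> a) || a) = 0 && 4 = 0
b && a = 0 && 0 = 0
!(b && a) = !0 = 4
((!a && a) && ((a -> a) || a)) -> !(b && a) = 0 -> 4 = 4
a || b = 0 || 0 = 0
(a || b) -> b = 0 -> 0 = 4
b -> ((a || b) -> b) = 0 -> 4 = 4
!(b -> ((a || b) -> b)) = !4 = 0
(((!a && a) && ((a -> a) || a)) -> !(b && a)) -> !(b -> ((a || b) -> b)) = 4 -> 0 = 0
This gives 0 ≠ 4.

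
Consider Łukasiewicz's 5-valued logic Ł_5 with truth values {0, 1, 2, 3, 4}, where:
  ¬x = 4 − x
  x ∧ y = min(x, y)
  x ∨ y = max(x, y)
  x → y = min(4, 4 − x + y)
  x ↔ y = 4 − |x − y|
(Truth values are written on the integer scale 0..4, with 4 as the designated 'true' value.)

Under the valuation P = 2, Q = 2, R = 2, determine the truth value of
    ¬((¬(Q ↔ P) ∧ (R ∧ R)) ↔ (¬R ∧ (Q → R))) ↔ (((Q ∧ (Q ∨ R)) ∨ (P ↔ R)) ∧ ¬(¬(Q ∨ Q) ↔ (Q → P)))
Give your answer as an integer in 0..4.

4

Q ↔ P = 2 ↔ 2 = 4
¬(Q ↔ P) = ¬4 = 0
R ∧ R = 2 ∧ 2 = 2
¬(Q ↔ P) ∧ (R ∧ R) = 0 ∧ 2 = 0
¬R = ¬2 = 2
Q → R = 2 → 2 = 4
¬R ∧ (Q → R) = 2 ∧ 4 = 2
(¬(Q ↔ P) ∧ (R ∧ R)) ↔ (¬R ∧ (Q → R)) = 0 ↔ 2 = 2
¬((¬(Q ↔ P) ∧ (R ∧ R)) ↔ (¬R ∧ (Q → R))) = ¬2 = 2
Q ∨ R = 2 ∨ 2 = 2
Q ∧ (Q ∨ R) = 2 ∧ 2 = 2
P ↔ R = 2 ↔ 2 = 4
(Q ∧ (Q ∨ R)) ∨ (P ↔ R) = 2 ∨ 4 = 4
Q ∨ Q = 2 ∨ 2 = 2
¬(Q ∨ Q) = ¬2 = 2
Q → P = 2 → 2 = 4
¬(Q ∨ Q) ↔ (Q → P) = 2 ↔ 4 = 2
¬(¬(Q ∨ Q) ↔ (Q → P)) = ¬2 = 2
((Q ∧ (Q ∨ R)) ∨ (P ↔ R)) ∧ ¬(¬(Q ∨ Q) ↔ (Q → P)) = 4 ∧ 2 = 2
¬((¬(Q ↔ P) ∧ (R ∧ R)) ↔ (¬R ∧ (Q → R))) ↔ (((Q ∧ (Q ∨ R)) ∨ (P ↔ R)) ∧ ¬(¬(Q ∨ Q) ↔ (Q → P))) = 2 ↔ 2 = 4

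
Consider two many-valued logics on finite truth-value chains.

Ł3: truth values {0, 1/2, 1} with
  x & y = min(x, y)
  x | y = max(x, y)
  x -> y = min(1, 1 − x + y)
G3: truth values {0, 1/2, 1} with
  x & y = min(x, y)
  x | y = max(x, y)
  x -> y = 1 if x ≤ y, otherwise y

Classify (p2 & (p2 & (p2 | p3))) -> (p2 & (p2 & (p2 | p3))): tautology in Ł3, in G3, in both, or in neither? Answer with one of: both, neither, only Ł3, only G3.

both

In Ł3: every assignment gives 1 — tautology.
In G3: every assignment gives 1 — tautology.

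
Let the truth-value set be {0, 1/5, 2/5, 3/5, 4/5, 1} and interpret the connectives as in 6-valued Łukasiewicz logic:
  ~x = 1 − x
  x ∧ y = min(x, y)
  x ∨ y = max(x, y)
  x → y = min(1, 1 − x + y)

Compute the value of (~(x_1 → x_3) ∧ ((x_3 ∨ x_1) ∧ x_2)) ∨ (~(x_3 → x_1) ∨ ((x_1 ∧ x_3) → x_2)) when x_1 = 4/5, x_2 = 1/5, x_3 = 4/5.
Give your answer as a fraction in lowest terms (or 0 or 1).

2/5

x_1 → x_3 = 4/5 → 4/5 = 1
~(x_1 → x_3) = ~1 = 0
x_3 ∨ x_1 = 4/5 ∨ 4/5 = 4/5
(x_3 ∨ x_1) ∧ x_2 = 4/5 ∧ 1/5 = 1/5
~(x_1 → x_3) ∧ ((x_3 ∨ x_1) ∧ x_2) = 0 ∧ 1/5 = 0
x_3 → x_1 = 4/5 → 4/5 = 1
~(x_3 → x_1) = ~1 = 0
x_1 ∧ x_3 = 4/5 ∧ 4/5 = 4/5
(x_1 ∧ x_3) → x_2 = 4/5 → 1/5 = 2/5
~(x_3 → x_1) ∨ ((x_1 ∧ x_3) → x_2) = 0 ∨ 2/5 = 2/5
(~(x_1 → x_3) ∧ ((x_3 ∨ x_1) ∧ x_2)) ∨ (~(x_3 → x_1) ∨ ((x_1 ∧ x_3) → x_2)) = 0 ∨ 2/5 = 2/5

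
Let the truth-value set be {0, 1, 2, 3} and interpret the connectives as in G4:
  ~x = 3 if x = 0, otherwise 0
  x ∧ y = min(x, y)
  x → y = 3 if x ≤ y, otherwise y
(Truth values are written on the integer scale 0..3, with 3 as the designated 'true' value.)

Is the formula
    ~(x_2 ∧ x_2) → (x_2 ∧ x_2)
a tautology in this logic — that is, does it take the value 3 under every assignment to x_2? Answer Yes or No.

Counterexample: take x_2 = 0.
x_2 ∧ x_2 = 0 ∧ 0 = 0
~(x_2 ∧ x_2) = ~0 = 3
x_2 ∧ x_2 = 0 ∧ 0 = 0
~(x_2 ∧ x_2) → (x_2 ∧ x_2) = 3 → 0 = 0
This gives 0 ≠ 3.

No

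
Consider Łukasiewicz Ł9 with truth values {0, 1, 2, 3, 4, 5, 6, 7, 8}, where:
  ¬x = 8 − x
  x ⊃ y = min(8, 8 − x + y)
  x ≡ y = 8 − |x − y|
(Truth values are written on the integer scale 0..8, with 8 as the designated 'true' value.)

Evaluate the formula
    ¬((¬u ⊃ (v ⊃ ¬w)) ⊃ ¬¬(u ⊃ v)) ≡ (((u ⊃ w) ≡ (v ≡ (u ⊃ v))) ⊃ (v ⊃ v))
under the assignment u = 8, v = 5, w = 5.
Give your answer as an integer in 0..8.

3

¬u = ¬8 = 0
¬w = ¬5 = 3
v ⊃ ¬w = 5 ⊃ 3 = 6
¬u ⊃ (v ⊃ ¬w) = 0 ⊃ 6 = 8
u ⊃ v = 8 ⊃ 5 = 5
¬(u ⊃ v) = ¬5 = 3
¬¬(u ⊃ v) = ¬3 = 5
(¬u ⊃ (v ⊃ ¬w)) ⊃ ¬¬(u ⊃ v) = 8 ⊃ 5 = 5
¬((¬u ⊃ (v ⊃ ¬w)) ⊃ ¬¬(u ⊃ v)) = ¬5 = 3
u ⊃ w = 8 ⊃ 5 = 5
u ⊃ v = 8 ⊃ 5 = 5
v ≡ (u ⊃ v) = 5 ≡ 5 = 8
(u ⊃ w) ≡ (v ≡ (u ⊃ v)) = 5 ≡ 8 = 5
v ⊃ v = 5 ⊃ 5 = 8
((u ⊃ w) ≡ (v ≡ (u ⊃ v))) ⊃ (v ⊃ v) = 5 ⊃ 8 = 8
¬((¬u ⊃ (v ⊃ ¬w)) ⊃ ¬¬(u ⊃ v)) ≡ (((u ⊃ w) ≡ (v ≡ (u ⊃ v))) ⊃ (v ⊃ v)) = 3 ≡ 8 = 3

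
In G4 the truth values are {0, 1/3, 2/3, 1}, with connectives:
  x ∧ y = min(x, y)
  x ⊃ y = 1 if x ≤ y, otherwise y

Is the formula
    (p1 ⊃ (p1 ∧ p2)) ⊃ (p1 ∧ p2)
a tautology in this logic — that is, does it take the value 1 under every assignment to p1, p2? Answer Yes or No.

No

Counterexample: take p1 = 0, p2 = 0.
p1 ∧ p2 = 0 ∧ 0 = 0
p1 ⊃ (p1 ∧ p2) = 0 ⊃ 0 = 1
(p1 ⊃ (p1 ∧ p2)) ⊃ (p1 ∧ p2) = 1 ⊃ 0 = 0
This gives 0 ≠ 1.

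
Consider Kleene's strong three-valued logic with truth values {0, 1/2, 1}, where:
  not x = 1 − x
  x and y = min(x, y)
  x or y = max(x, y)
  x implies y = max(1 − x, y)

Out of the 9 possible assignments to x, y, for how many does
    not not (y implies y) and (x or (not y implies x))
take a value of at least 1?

4

x = 0, y = 0 ↦ 0  <
x = 0, y = 1/2 ↦ 1/2  <
x = 0, y = 1 ↦ 1  ≥
x = 1/2, y = 0 ↦ 1/2  <
x = 1/2, y = 1/2 ↦ 1/2  <
x = 1/2, y = 1 ↦ 1  ≥
x = 1, y = 0 ↦ 1  ≥
x = 1, y = 1/2 ↦ 1/2  <
x = 1, y = 1 ↦ 1  ≥
So 4 of the 9 assignments meet the threshold.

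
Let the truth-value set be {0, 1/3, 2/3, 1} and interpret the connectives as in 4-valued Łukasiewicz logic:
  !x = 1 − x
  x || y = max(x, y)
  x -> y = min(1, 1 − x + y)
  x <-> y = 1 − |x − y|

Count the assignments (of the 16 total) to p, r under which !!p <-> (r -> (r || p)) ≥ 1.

4

p = 0, r = 0 ↦ 0  <
p = 0, r = 1/3 ↦ 0  <
p = 0, r = 2/3 ↦ 0  <
p = 0, r = 1 ↦ 0  <
p = 1/3, r = 0 ↦ 1/3  <
p = 1/3, r = 1/3 ↦ 1/3  <
p = 1/3, r = 2/3 ↦ 1/3  <
p = 1/3, r = 1 ↦ 1/3  <
p = 2/3, r = 0 ↦ 2/3  <
p = 2/3, r = 1/3 ↦ 2/3  <
p = 2/3, r = 2/3 ↦ 2/3  <
p = 2/3, r = 1 ↦ 2/3  <
p = 1, r = 0 ↦ 1  ≥
p = 1, r = 1/3 ↦ 1  ≥
p = 1, r = 2/3 ↦ 1  ≥
p = 1, r = 1 ↦ 1  ≥
So 4 of the 16 assignments meet the threshold.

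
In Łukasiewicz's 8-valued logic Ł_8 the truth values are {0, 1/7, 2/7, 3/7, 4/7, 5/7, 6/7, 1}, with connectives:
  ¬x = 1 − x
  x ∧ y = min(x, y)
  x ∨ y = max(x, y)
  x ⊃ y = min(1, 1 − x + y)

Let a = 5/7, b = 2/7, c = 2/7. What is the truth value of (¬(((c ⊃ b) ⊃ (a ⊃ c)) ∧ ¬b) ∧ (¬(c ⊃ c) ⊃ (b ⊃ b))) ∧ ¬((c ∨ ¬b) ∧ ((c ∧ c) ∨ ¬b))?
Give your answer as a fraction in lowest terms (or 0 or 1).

2/7

c ⊃ b = 2/7 ⊃ 2/7 = 1
a ⊃ c = 5/7 ⊃ 2/7 = 4/7
(c ⊃ b) ⊃ (a ⊃ c) = 1 ⊃ 4/7 = 4/7
¬b = ¬2/7 = 5/7
((c ⊃ b) ⊃ (a ⊃ c)) ∧ ¬b = 4/7 ∧ 5/7 = 4/7
¬(((c ⊃ b) ⊃ (a ⊃ c)) ∧ ¬b) = ¬4/7 = 3/7
c ⊃ c = 2/7 ⊃ 2/7 = 1
¬(c ⊃ c) = ¬1 = 0
b ⊃ b = 2/7 ⊃ 2/7 = 1
¬(c ⊃ c) ⊃ (b ⊃ b) = 0 ⊃ 1 = 1
¬(((c ⊃ b) ⊃ (a ⊃ c)) ∧ ¬b) ∧ (¬(c ⊃ c) ⊃ (b ⊃ b)) = 3/7 ∧ 1 = 3/7
¬b = ¬2/7 = 5/7
c ∨ ¬b = 2/7 ∨ 5/7 = 5/7
c ∧ c = 2/7 ∧ 2/7 = 2/7
¬b = ¬2/7 = 5/7
(c ∧ c) ∨ ¬b = 2/7 ∨ 5/7 = 5/7
(c ∨ ¬b) ∧ ((c ∧ c) ∨ ¬b) = 5/7 ∧ 5/7 = 5/7
¬((c ∨ ¬b) ∧ ((c ∧ c) ∨ ¬b)) = ¬5/7 = 2/7
(¬(((c ⊃ b) ⊃ (a ⊃ c)) ∧ ¬b) ∧ (¬(c ⊃ c) ⊃ (b ⊃ b))) ∧ ¬((c ∨ ¬b) ∧ ((c ∧ c) ∨ ¬b)) = 3/7 ∧ 2/7 = 2/7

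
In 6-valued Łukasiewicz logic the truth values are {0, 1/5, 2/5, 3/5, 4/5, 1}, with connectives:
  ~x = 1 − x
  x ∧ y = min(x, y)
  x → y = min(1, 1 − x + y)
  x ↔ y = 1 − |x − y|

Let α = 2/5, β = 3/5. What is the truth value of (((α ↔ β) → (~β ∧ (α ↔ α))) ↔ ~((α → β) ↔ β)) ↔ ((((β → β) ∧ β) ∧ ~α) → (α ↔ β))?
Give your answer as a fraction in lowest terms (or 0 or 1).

4/5

α ↔ β = 2/5 ↔ 3/5 = 4/5
~β = ~3/5 = 2/5
α ↔ α = 2/5 ↔ 2/5 = 1
~β ∧ (α ↔ α) = 2/5 ∧ 1 = 2/5
(α ↔ β) → (~β ∧ (α ↔ α)) = 4/5 → 2/5 = 3/5
α → β = 2/5 → 3/5 = 1
(α → β) ↔ β = 1 ↔ 3/5 = 3/5
~((α → β) ↔ β) = ~3/5 = 2/5
((α ↔ β) → (~β ∧ (α ↔ α))) ↔ ~((α → β) ↔ β) = 3/5 ↔ 2/5 = 4/5
β → β = 3/5 → 3/5 = 1
(β → β) ∧ β = 1 ∧ 3/5 = 3/5
~α = ~2/5 = 3/5
((β → β) ∧ β) ∧ ~α = 3/5 ∧ 3/5 = 3/5
α ↔ β = 2/5 ↔ 3/5 = 4/5
(((β → β) ∧ β) ∧ ~α) → (α ↔ β) = 3/5 → 4/5 = 1
(((α ↔ β) → (~β ∧ (α ↔ α))) ↔ ~((α → β) ↔ β)) ↔ ((((β → β) ∧ β) ∧ ~α) → (α ↔ β)) = 4/5 ↔ 1 = 4/5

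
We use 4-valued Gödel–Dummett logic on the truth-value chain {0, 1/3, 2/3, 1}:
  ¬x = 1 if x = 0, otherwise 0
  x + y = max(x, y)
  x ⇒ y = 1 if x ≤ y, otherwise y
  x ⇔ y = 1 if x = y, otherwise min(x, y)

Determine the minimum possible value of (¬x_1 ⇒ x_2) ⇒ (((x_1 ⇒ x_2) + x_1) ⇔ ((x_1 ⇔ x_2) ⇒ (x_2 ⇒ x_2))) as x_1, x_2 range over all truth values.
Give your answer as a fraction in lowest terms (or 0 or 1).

Take x_1 = 1/3, x_2 = 0:
¬x_1 = ¬1/3 = 0
¬x_1 ⇒ x_2 = 0 ⇒ 0 = 1
x_1 ⇒ x_2 = 1/3 ⇒ 0 = 0
(x_1 ⇒ x_2) + x_1 = 0 + 1/3 = 1/3
x_1 ⇔ x_2 = 1/3 ⇔ 0 = 0
x_2 ⇒ x_2 = 0 ⇒ 0 = 1
(x_1 ⇔ x_2) ⇒ (x_2 ⇒ x_2) = 0 ⇒ 1 = 1
((x_1 ⇒ x_2) + x_1) ⇔ ((x_1 ⇔ x_2) ⇒ (x_2 ⇒ x_2)) = 1/3 ⇔ 1 = 1/3
(¬x_1 ⇒ x_2) ⇒ (((x_1 ⇒ x_2) + x_1) ⇔ ((x_1 ⇔ x_2) ⇒ (x_2 ⇒ x_2))) = 1 ⇒ 1/3 = 1/3
No assignment yields a value below 1/3, so this is the minimum.

1/3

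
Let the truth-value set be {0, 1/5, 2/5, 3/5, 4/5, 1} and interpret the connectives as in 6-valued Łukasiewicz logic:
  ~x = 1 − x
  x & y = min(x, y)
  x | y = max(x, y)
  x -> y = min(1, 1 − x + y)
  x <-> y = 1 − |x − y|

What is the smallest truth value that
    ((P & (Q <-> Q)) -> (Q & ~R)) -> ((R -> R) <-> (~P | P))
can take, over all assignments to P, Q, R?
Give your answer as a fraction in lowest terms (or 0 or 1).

3/5

Take P = 2/5, Q = 2/5, R = 0:
Q <-> Q = 2/5 <-> 2/5 = 1
P & (Q <-> Q) = 2/5 & 1 = 2/5
~R = ~0 = 1
Q & ~R = 2/5 & 1 = 2/5
(P & (Q <-> Q)) -> (Q & ~R) = 2/5 -> 2/5 = 1
R -> R = 0 -> 0 = 1
~P = ~2/5 = 3/5
~P | P = 3/5 | 2/5 = 3/5
(R -> R) <-> (~P | P) = 1 <-> 3/5 = 3/5
((P & (Q <-> Q)) -> (Q & ~R)) -> ((R -> R) <-> (~P | P)) = 1 -> 3/5 = 3/5
No assignment yields a value below 3/5, so this is the minimum.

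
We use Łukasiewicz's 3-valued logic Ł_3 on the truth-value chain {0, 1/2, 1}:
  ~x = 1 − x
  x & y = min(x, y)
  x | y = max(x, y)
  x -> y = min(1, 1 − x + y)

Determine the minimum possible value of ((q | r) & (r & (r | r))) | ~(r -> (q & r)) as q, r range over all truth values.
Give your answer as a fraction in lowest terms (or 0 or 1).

Take q = 0, r = 0:
q | r = 0 | 0 = 0
r | r = 0 | 0 = 0
r & (r | r) = 0 & 0 = 0
(q | r) & (r & (r | r)) = 0 & 0 = 0
q & r = 0 & 0 = 0
r -> (q & r) = 0 -> 0 = 1
~(r -> (q & r)) = ~1 = 0
((q | r) & (r & (r | r))) | ~(r -> (q & r)) = 0 | 0 = 0
No assignment yields a value below 0, so this is the minimum.

0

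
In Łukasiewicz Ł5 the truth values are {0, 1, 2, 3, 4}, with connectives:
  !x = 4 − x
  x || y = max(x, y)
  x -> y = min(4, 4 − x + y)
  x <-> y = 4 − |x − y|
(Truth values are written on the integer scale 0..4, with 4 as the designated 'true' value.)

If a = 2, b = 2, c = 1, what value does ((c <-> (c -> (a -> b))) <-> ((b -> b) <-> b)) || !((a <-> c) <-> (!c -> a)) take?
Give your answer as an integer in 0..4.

a -> b = 2 -> 2 = 4
c -> (a -> b) = 1 -> 4 = 4
c <-> (c -> (a -> b)) = 1 <-> 4 = 1
b -> b = 2 -> 2 = 4
(b -> b) <-> b = 4 <-> 2 = 2
(c <-> (c -> (a -> b))) <-> ((b -> b) <-> b) = 1 <-> 2 = 3
a <-> c = 2 <-> 1 = 3
!c = !1 = 3
!c -> a = 3 -> 2 = 3
(a <-> c) <-> (!c -> a) = 3 <-> 3 = 4
!((a <-> c) <-> (!c -> a)) = !4 = 0
((c <-> (c -> (a -> b))) <-> ((b -> b) <-> b)) || !((a <-> c) <-> (!c -> a)) = 3 || 0 = 3

3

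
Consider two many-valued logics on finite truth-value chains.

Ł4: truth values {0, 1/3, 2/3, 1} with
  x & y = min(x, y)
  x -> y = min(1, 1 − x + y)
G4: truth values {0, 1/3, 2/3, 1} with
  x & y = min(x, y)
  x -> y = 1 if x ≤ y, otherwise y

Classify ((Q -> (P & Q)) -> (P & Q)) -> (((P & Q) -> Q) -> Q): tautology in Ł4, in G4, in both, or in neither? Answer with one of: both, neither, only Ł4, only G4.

only Ł4

In Ł4: every assignment gives 1 — tautology.
In G4: at P = 0, Q = 1/3 the value is 1/3 — not a tautology.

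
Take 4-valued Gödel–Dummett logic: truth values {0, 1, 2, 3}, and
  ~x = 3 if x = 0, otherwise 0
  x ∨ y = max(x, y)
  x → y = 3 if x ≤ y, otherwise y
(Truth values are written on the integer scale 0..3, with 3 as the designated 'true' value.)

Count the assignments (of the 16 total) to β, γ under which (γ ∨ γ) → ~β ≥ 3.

β = 0, γ = 0 ↦ 3  ≥
β = 0, γ = 1 ↦ 3  ≥
β = 0, γ = 2 ↦ 3  ≥
β = 0, γ = 3 ↦ 3  ≥
β = 1, γ = 0 ↦ 3  ≥
β = 1, γ = 1 ↦ 0  <
β = 1, γ = 2 ↦ 0  <
β = 1, γ = 3 ↦ 0  <
β = 2, γ = 0 ↦ 3  ≥
β = 2, γ = 1 ↦ 0  <
β = 2, γ = 2 ↦ 0  <
β = 2, γ = 3 ↦ 0  <
β = 3, γ = 0 ↦ 3  ≥
β = 3, γ = 1 ↦ 0  <
β = 3, γ = 2 ↦ 0  <
β = 3, γ = 3 ↦ 0  <
So 7 of the 16 assignments meet the threshold.

7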